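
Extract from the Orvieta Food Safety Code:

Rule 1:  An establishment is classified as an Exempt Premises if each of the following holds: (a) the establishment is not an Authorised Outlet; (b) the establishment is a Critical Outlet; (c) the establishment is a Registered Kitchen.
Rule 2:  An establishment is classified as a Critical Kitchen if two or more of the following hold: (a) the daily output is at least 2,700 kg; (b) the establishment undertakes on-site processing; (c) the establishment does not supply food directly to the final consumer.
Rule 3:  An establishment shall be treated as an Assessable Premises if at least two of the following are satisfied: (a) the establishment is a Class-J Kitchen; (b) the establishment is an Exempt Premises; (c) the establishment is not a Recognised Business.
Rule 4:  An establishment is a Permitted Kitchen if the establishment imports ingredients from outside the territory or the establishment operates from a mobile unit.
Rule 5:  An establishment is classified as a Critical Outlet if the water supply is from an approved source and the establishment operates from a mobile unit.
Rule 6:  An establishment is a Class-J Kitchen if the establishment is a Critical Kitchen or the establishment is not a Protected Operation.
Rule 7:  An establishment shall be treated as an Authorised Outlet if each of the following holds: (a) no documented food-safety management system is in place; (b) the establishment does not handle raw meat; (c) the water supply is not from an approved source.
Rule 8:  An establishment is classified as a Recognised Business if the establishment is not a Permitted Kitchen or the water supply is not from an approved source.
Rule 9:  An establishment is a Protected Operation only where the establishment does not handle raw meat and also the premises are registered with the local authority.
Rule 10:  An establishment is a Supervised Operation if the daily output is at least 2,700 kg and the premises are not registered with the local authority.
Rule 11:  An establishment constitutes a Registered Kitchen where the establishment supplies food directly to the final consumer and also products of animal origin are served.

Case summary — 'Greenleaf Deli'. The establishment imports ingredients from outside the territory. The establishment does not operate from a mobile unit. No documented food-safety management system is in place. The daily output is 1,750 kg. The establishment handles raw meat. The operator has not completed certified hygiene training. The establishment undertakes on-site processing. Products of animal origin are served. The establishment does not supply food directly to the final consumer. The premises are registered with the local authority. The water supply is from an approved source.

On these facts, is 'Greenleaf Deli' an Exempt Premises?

No

rule 7 — Authorised Outlet: [no documented food-safety management system is in place? yes] AND [the establishment does not handle raw meat? no] AND [the water supply is not from an approved source? no] → not satisfied.
rule 5 — Critical Outlet: [the water supply is from an approved source? yes] AND [the establishment operates from a mobile unit? no] → not satisfied.
rule 11 — Registered Kitchen: [the establishment supplies food directly to the final consumer? no] AND [products of animal origin are served? yes] → not satisfied.
rule 1 — Exempt Premises: [not an Authorised Outlet (rule 7)? yes] AND [Critical Outlet (rule 5)? no] AND [Registered Kitchen (rule 11)? no] → not satisfied.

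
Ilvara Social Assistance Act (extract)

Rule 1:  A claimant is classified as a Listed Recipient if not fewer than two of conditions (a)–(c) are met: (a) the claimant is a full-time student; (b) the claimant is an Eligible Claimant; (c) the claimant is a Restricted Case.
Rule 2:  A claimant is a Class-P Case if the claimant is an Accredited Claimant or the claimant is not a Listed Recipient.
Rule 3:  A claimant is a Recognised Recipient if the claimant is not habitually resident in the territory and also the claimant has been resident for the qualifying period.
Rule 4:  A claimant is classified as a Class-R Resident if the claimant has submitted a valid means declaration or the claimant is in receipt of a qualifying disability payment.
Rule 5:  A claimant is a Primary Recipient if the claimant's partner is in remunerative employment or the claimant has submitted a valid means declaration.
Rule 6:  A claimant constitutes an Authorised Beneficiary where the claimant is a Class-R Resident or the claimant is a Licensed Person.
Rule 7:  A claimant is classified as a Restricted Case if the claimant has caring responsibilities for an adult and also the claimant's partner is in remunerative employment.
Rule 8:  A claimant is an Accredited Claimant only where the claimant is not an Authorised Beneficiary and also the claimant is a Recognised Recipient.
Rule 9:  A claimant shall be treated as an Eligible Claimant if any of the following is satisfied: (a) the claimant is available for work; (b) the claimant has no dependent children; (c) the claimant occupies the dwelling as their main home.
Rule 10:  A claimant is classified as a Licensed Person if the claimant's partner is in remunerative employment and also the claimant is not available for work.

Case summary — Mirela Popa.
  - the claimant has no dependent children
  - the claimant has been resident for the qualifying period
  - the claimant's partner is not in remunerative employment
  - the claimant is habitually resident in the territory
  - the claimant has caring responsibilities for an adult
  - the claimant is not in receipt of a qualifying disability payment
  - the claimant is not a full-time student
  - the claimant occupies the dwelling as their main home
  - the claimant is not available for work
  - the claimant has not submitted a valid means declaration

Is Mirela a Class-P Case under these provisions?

Under rule 4: the claimant has submitted a valid means declaration? no; or the claimant is in receipt of a qualifying disability payment? no. So the claimant is not a Class-R Resident.
Under rule 10: the claimant's partner is in remunerative employment? no; and the claimant is not available for work? yes. So the claimant is not a Licensed Person.
Under rule 6: Class-R Resident (rule 4)? no; or Licensed Person (rule 10)? no. So the claimant is not an Authorised Beneficiary.
Under rule 3: the claimant is not habitually resident in the territory? no; and the claimant has been resident for the qualifying period? yes. So the claimant is not a Recognised Recipient.
Under rule 8: not an Authorised Beneficiary (rule 6)? yes; and Recognised Recipient (rule 3)? no. So the claimant is not an Accredited Claimant.
Under rule 9: the claimant is available for work? no; or the claimant has no dependent children? yes; or the claimant occupies the dwelling as their main home? yes. So the claimant is an Eligible Claimant.
Under rule 7: the claimant has caring responsibilities for an adult? yes; and the claimant's partner is in remunerative employment? no. So the claimant is not a Restricted Case.
Under rule 1: the claimant is a full-time student? no; Eligible Claimant (rule 9)? yes; Restricted Case (rule 7)? no — 1 of 3 hold (need ≥2) → not satisfied.
Under rule 2: Accredited Claimant (rule 8)? no; or not a Listed Recipient (rule 1)? yes. So the claimant is a Class-P Case.

Yes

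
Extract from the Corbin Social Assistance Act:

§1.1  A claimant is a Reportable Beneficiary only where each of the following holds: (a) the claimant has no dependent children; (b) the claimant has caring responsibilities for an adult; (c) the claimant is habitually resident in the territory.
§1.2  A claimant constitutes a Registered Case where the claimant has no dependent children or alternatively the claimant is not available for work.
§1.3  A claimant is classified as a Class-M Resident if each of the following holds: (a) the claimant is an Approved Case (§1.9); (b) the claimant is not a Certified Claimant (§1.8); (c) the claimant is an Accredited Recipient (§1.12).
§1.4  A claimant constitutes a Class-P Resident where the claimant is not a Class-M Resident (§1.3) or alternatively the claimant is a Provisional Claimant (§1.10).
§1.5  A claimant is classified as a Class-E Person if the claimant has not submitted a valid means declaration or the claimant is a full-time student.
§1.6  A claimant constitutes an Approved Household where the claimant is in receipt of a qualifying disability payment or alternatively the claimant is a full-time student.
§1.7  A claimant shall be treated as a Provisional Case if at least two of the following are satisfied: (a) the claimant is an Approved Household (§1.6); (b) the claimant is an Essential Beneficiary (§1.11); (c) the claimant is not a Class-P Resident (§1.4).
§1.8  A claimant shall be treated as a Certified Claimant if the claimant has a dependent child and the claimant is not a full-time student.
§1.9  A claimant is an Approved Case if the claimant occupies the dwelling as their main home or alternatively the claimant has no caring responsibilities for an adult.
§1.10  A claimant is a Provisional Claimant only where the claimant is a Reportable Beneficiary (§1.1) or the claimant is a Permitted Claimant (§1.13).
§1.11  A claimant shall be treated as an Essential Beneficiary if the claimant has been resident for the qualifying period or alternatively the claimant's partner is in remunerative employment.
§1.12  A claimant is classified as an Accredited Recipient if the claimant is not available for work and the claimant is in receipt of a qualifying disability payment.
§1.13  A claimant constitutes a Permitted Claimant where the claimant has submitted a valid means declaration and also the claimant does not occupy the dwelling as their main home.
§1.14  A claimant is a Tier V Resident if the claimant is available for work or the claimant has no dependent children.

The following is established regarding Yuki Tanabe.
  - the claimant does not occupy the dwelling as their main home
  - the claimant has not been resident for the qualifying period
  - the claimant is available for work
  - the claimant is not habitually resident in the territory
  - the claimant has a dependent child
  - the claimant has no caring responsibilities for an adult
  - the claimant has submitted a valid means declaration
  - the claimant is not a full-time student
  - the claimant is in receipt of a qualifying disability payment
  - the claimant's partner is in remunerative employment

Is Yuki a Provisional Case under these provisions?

Yes

Under §1.6: the claimant is in receipt of a qualifying disability payment? yes; or the claimant is a full-time student? no. So the claimant is an Approved Household.
Under §1.11: the claimant has been resident for the qualifying period? no; or the claimant's partner is in remunerative employment? yes. So the claimant is an Essential Beneficiary.
Under §1.9: the claimant occupies the dwelling as their main home? no; or the claimant has no caring responsibilities for an adult? yes. So the claimant is an Approved Case.
Under §1.8: the claimant has a dependent child? yes; and the claimant is not a full-time student? yes. So the claimant is a Certified Claimant.
Under §1.12: the claimant is not available for work? no; and the claimant is in receipt of a qualifying disability payment? yes. So the claimant is not an Accredited Recipient.
Under §1.3: Approved Case (§1.9)? yes; and not a Certified Claimant (§1.8)? no; and Accredited Recipient (§1.12)? no. So the claimant is not a Class-M Resident.
Under §1.1: the claimant has no dependent children? no; and the claimant has caring responsibilities for an adult? no; and the claimant is habitually resident in the territory? no. So the claimant is not a Reportable Beneficiary.
Under §1.13: the claimant has submitted a valid means declaration? yes; and the claimant does not occupy the dwelling as their main home? yes. So the claimant is a Permitted Claimant.
Under §1.10: Reportable Beneficiary (§1.1)? no; or Permitted Claimant (§1.13)? yes. So the claimant is a Provisional Claimant.
Under §1.4: not a Class-M Resident (§1.3)? yes; or Provisional Claimant (§1.10)? yes. So the claimant is a Class-P Resident.
Under §1.7: Approved Household (§1.6)? yes; Essential Beneficiary (§1.11)? yes; not a Class-P Resident (§1.4)? no — 2 of 3 hold (need ≥2) → satisfied.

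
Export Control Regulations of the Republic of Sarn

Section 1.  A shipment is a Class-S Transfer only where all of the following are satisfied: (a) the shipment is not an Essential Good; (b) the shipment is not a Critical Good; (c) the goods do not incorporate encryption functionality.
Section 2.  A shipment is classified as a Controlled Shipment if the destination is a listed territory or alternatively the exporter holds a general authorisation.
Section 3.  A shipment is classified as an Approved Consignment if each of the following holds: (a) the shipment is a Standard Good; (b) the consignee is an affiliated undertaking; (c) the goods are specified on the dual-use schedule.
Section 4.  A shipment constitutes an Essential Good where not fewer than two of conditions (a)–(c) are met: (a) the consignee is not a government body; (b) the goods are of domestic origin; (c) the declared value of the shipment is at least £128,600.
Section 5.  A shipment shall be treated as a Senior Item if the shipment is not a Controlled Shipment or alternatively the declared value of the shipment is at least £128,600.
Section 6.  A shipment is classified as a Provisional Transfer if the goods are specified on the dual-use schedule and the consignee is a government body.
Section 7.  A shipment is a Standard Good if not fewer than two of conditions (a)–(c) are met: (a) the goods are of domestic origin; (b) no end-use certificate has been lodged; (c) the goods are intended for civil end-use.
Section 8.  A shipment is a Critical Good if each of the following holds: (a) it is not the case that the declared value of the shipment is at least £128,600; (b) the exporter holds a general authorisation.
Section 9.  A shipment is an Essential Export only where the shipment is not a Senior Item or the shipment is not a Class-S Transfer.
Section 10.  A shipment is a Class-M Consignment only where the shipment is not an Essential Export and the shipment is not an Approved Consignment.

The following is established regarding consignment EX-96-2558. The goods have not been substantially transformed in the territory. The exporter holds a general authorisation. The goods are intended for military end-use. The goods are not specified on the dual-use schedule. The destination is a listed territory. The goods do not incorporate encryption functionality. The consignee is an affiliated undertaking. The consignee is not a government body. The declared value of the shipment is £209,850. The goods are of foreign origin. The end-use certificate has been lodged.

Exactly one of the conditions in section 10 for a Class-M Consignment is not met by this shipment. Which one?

Essential Export

section 2 — Controlled Shipment: [the destination is a listed territory? yes] OR [the exporter holds a general authorisation? yes] → satisfied.
section 5 — Senior Item: [not a Controlled Shipment (section 2)? no] OR [declared value of the shipment: £209,850 ≥ £128,600? yes] → satisfied.
section 4 — Essential Good: the consignee is not a government body? yes; the goods are of domestic origin? no; declared value of the shipment: £209,850 ≥ £128,600? yes — 2 of 3 hold (need ≥2) → satisfied.
section 8 — Critical Good: [declared value of the shipment: £209,850 ≥ £128,600? yes, so negated condition no] AND [the exporter holds a general authorisation? yes] → not satisfied.
section 1 — Class-S Transfer: [not an Essential Good (section 4)? no] AND [not a Critical Good (section 8)? yes] AND [the goods do not incorporate encryption functionality? yes] → not satisfied.
section 9 — Essential Export: [not a Senior Item (section 5)? no] OR [not a Class-S Transfer (section 1)? yes] → satisfied.
section 7 — Standard Good: the goods are of domestic origin? no; no end-use certificate has been lodged? no; the goods are intended for civil end-use? no — 0 of 3 hold (need ≥2) → not satisfied.
section 3 — Approved Consignment: [Standard Good (section 7)? no] AND [the consignee is an affiliated undertaking? yes] AND [the goods are specified on the dual-use schedule? no] → not satisfied.
section 10 — Class-M Consignment: [not an Essential Export (section 9)? no] AND [not an Approved Consignment (section 3)? yes] → not satisfied.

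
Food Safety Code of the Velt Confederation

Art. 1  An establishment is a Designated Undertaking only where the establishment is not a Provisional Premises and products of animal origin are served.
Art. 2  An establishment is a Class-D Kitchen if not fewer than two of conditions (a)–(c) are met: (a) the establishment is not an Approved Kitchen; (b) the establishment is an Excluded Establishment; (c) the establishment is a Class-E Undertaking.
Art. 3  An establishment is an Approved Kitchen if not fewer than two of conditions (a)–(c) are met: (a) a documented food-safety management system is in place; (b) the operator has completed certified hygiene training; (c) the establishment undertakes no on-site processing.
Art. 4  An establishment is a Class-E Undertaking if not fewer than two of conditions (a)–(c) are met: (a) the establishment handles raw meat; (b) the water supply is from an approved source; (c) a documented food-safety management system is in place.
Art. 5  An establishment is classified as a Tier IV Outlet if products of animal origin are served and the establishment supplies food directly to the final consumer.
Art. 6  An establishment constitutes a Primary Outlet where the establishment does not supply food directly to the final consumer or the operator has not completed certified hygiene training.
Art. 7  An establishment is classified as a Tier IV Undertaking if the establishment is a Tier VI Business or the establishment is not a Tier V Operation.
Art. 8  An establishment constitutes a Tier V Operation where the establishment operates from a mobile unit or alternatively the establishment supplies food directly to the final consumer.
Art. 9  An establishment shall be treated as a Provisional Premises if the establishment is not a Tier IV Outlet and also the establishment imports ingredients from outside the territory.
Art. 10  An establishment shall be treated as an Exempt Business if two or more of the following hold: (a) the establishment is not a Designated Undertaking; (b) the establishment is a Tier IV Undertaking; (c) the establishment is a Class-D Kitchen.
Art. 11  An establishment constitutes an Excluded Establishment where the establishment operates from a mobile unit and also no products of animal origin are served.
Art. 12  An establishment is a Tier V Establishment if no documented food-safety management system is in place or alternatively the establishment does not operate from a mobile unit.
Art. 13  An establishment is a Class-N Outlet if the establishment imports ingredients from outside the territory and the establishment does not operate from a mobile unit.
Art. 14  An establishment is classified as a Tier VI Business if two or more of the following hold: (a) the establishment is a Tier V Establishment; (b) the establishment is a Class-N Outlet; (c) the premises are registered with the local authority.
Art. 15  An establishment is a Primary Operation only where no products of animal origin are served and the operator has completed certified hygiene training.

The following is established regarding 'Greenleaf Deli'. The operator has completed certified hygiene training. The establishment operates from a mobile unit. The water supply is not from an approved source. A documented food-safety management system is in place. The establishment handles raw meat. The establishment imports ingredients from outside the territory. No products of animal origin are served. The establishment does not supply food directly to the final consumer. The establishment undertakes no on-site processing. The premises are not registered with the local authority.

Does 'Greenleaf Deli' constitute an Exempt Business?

article 5 — Tier IV Outlet: [products of animal origin are served? no] AND [the establishment supplies food directly to the final consumer? no] → not satisfied.
article 9 — Provisional Premises: [not a Tier IV Outlet (article 5)? yes] AND [the establishment imports ingredients from outside the territory? yes] → satisfied.
article 1 — Designated Undertaking: [not a Provisional Premises (article 9)? no] AND [products of animal origin are served? no] → not satisfied.
article 12 — Tier V Establishment: [no documented food-safety management system is in place? no] OR [the establishment does not operate from a mobile unit? no] → not satisfied.
article 13 — Class-N Outlet: [the establishment imports ingredients from outside the territory? yes] AND [the establishment does not operate from a mobile unit? no] → not satisfied.
article 14 — Tier VI Business: Tier V Establishment (article 12)? no; Class-N Outlet (article 13)? no; the premises are registered with the local authority? no — 0 of 3 hold (need ≥2) → not satisfied.
article 8 — Tier V Operation: [the establishment operates from a mobile unit? yes] OR [the establishment supplies food directly to the final consumer? no] → satisfied.
article 7 — Tier IV Undertaking: [Tier VI Business (article 14)? no] OR [not a Tier V Operation (article 8)? no] → not satisfied.
article 3 — Approved Kitchen: a documented food-safety management system is in place? yes; the operator has completed certified hygiene training? yes; the establishment undertakes no on-site processing? yes — 3 of 3 hold (need ≥2) → satisfied.
article 11 — Excluded Establishment: [the establishment operates from a mobile unit? yes] AND [no products of animal origin are served? yes] → satisfied.
article 4 — Class-E Undertaking: the establishment handles raw meat? yes; the water supply is from an approved source? no; a documented food-safety management system is in place? yes — 2 of 3 hold (need ≥2) → satisfied.
article 2 — Class-D Kitchen: not an Approved Kitchen (article 3)? no; Excluded Establishment (article 11)? yes; Class-E Undertaking (article 4)? yes — 2 of 3 hold (need ≥2) → satisfied.
article 10 — Exempt Business: not a Designated Undertaking (article 1)? yes; Tier IV Undertaking (article 7)? no; Class-D Kitchen (article 2)? yes — 2 of 3 hold (need ≥2) → satisfied.

Yes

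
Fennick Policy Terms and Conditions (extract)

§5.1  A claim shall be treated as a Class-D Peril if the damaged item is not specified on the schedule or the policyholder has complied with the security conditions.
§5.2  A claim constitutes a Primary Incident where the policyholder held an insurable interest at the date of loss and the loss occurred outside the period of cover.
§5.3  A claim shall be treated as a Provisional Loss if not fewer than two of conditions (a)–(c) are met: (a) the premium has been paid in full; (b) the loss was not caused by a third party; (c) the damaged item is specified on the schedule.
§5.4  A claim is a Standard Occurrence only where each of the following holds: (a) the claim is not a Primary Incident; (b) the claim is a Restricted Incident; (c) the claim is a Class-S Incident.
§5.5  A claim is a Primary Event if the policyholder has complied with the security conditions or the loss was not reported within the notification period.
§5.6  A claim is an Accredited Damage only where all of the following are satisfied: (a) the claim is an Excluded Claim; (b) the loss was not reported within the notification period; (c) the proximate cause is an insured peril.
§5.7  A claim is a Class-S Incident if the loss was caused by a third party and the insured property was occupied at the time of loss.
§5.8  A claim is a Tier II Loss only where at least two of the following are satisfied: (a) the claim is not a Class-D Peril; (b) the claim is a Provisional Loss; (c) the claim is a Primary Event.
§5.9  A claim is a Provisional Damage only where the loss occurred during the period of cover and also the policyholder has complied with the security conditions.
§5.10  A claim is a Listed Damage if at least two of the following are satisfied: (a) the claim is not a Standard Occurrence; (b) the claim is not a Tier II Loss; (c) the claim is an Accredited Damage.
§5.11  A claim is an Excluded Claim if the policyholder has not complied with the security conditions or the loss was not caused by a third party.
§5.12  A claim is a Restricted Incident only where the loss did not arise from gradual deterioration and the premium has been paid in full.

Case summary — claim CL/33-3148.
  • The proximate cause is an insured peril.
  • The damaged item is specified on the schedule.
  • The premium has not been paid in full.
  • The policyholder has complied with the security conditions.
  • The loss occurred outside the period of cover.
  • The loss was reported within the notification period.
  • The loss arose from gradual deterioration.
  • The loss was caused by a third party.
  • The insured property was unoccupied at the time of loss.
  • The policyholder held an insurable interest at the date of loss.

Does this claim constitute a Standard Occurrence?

No

§5.2 — Primary Incident: [the policyholder held an insurable interest at the date of loss? yes] AND [the loss occurred outside the period of cover? yes] → satisfied.
§5.12 — Restricted Incident: [the loss did not arise from gradual deterioration? no] AND [the premium has been paid in full? no] → not satisfied.
§5.7 — Class-S Incident: [the loss was caused by a third party? yes] AND [the insured property was occupied at the time of loss? no] → not satisfied.
§5.4 — Standard Occurrence: [not a Primary Incident (§5.2)? no] AND [Restricted Incident (§5.12)? no] AND [Class-S Incident (§5.7)? no] → not satisfied.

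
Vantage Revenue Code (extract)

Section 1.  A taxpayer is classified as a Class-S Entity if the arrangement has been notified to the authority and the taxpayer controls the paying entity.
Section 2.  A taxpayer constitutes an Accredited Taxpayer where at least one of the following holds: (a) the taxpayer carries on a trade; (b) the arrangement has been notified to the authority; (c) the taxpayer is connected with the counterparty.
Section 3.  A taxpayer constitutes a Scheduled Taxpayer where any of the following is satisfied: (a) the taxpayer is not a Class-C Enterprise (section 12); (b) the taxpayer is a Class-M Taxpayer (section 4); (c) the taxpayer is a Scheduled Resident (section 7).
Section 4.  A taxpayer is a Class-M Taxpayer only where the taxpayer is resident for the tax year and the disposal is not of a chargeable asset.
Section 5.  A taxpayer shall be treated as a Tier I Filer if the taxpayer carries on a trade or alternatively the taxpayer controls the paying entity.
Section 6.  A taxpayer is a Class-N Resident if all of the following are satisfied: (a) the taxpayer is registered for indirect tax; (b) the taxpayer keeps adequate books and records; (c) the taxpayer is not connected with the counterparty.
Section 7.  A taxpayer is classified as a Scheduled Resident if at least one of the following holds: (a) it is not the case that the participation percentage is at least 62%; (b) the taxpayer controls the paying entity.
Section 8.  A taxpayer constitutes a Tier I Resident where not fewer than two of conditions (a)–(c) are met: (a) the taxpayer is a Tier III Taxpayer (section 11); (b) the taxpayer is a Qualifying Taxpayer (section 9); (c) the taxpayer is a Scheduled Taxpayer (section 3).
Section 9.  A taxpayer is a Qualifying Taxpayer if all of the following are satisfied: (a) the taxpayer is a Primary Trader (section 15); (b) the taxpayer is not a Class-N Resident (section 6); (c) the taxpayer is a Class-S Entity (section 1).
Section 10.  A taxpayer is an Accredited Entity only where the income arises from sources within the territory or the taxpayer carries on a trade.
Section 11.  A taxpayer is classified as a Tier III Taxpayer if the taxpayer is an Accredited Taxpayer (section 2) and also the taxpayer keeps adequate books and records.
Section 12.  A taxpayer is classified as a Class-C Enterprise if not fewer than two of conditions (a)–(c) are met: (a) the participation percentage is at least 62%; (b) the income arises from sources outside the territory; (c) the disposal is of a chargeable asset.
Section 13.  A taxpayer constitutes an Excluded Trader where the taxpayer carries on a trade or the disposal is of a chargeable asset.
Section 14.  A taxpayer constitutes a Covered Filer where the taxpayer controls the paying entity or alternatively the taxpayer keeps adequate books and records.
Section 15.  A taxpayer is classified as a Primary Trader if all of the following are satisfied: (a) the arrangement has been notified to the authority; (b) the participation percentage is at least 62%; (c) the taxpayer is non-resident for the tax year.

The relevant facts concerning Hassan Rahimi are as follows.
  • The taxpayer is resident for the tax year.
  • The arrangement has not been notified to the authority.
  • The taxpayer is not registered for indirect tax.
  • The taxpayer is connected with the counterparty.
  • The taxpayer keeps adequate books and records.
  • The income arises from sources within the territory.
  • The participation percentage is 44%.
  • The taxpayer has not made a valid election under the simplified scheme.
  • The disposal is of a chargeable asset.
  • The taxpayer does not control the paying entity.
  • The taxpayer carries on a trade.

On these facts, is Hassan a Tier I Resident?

Yes

section 2 — Accredited Taxpayer: [the taxpayer carries on a trade? yes] OR [the arrangement has been notified to the authority? no] OR [the taxpayer is connected with the counterparty? yes] → satisfied.
section 11 — Tier III Taxpayer: [Accredited Taxpayer (section 2)? yes] AND [the taxpayer keeps adequate books and records? yes] → satisfied.
section 15 — Primary Trader: [the arrangement has been notified to the authority? no] AND [participation percentage: 44% ≥ 62%? no] AND [the taxpayer is non-resident for the tax year? no] → not satisfied.
section 6 — Class-N Resident: [the taxpayer is registered for indirect tax? no] AND [the taxpayer keeps adequate books and records? yes] AND [the taxpayer is not connected with the counterparty? no] → not satisfied.
section 1 — Class-S Entity: [the arrangement has been notified to the authority? no] AND [the taxpayer controls the paying entity? no] → not satisfied.
section 9 — Qualifying Taxpayer: [Primary Trader (section 15)? no] AND [not a Class-N Resident (section 6)? yes] AND [Class-S Entity (section 1)? no] → not satisfied.
section 12 — Class-C Enterprise: participation percentage: 44% ≥ 62%? no; the income arises from sources outside the territory? no; the disposal is of a chargeable asset? yes — 1 of 3 hold (need ≥2) → not satisfied.
section 4 — Class-M Taxpayer: [the taxpayer is resident for the tax year? yes] AND [the disposal is not of a chargeable asset? no] → not satisfied.
section 7 — Scheduled Resident: [participation percentage: 44% ≥ 62%? no, so negated condition yes] OR [the taxpayer controls the paying entity? no] → satisfied.
section 3 — Scheduled Taxpayer: [not a Class-C Enterprise (section 12)? yes] OR [Class-M Taxpayer (section 4)? no] OR [Scheduled Resident (section 7)? yes] → satisfied.
section 8 — Tier I Resident: Tier III Taxpayer (section 11)? yes; Qualifying Taxpayer (section 9)? no; Scheduled Taxpayer (section 3)? yes — 2 of 3 hold (need ≥2) → satisfied.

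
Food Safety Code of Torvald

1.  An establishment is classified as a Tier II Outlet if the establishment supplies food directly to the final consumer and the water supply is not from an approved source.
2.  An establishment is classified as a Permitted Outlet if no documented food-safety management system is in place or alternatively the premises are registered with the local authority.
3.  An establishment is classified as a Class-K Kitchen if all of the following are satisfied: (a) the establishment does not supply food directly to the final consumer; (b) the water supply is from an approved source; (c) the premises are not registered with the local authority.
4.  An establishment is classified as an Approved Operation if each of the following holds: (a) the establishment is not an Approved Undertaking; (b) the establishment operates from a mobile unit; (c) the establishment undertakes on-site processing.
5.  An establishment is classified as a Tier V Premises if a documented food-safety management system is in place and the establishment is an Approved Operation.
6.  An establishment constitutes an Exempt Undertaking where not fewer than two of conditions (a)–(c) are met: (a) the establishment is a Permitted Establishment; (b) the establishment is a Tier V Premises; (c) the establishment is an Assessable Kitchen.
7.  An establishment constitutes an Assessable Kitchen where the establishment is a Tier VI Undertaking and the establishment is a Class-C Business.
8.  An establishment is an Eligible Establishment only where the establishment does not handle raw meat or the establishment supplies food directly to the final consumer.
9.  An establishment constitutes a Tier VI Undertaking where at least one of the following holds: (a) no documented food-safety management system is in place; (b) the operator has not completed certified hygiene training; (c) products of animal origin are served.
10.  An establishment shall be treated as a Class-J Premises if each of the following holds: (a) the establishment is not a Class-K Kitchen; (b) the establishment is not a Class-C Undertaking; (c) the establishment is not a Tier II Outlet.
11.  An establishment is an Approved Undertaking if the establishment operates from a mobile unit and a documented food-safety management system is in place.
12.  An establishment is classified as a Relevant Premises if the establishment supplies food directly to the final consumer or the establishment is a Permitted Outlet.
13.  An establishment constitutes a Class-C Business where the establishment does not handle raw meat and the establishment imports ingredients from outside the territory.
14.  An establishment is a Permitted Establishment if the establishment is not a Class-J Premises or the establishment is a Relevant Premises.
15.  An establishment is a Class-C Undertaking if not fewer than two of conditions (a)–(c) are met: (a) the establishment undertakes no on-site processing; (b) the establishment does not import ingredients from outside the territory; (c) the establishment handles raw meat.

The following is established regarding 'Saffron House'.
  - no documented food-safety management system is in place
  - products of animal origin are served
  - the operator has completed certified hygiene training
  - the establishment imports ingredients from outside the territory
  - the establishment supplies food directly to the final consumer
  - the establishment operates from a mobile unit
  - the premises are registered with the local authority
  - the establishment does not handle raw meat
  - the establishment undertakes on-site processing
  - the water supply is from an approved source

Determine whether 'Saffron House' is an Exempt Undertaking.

Yes

paragraph 3 — Class-K Kitchen: [the establishment does not supply food directly to the final consumer? no] AND [the water supply is from an approved source? yes] AND [the premises are not registered with the local authority? no] → not satisfied.
paragraph 15 — Class-C Undertaking: the establishment undertakes no on-site processing? no; the establishment does not import ingredients from outside the territory? no; the establishment handles raw meat? no — 0 of 3 hold (need ≥2) → not satisfied.
paragraph 1 — Tier II Outlet: [the establishment supplies food directly to the final consumer? yes] AND [the water supply is not from an approved source? no] → not satisfied.
paragraph 10 — Class-J Premises: [not a Class-K Kitchen (paragraph 3)? yes] AND [not a Class-C Undertaking (paragraph 15)? yes] AND [not a Tier II Outlet (paragraph 1)? yes] → satisfied.
paragraph 2 — Permitted Outlet: [no documented food-safety management system is in place? yes] OR [the premises are registered with the local authority? yes] → satisfied.
paragraph 12 — Relevant Premises: [the establishment supplies food directly to the final consumer? yes] OR [Permitted Outlet (paragraph 2)? yes] → satisfied.
paragraph 14 — Permitted Establishment: [not a Class-J Premises (paragraph 10)? no] OR [Relevant Premises (paragraph 12)? yes] → satisfied.
paragraph 11 — Approved Undertaking: [the establishment operates from a mobile unit? yes] AND [a documented food-safety management system is in place? no] → not satisfied.
paragraph 4 — Approved Operation: [not an Approved Undertaking (paragraph 11)? yes] AND [the establishment operates from a mobile unit? yes] AND [the establishment undertakes on-site processing? yes] → satisfied.
paragraph 5 — Tier V Premises: [a documented food-safety management system is in place? no] AND [Approved Operation (paragraph 4)? yes] → not satisfied.
paragraph 9 — Tier VI Undertaking: [no documented food-safety management system is in place? yes] OR [the operator has not completed certified hygiene training? no] OR [products of animal origin are served? yes] → satisfied.
paragraph 13 — Class-C Business: [the establishment does not handle raw meat? yes] AND [the establishment imports ingredients from outside the territory? yes] → satisfied.
paragraph 7 — Assessable Kitchen: [Tier VI Undertaking (paragraph 9)? yes] AND [Class-C Business (paragraph 13)? yes] → satisfied.
paragraph 6 — Exempt Undertaking: Permitted Establishment (paragraph 14)? yes; Tier V Premises (paragraph 5)? no; Assessable Kitchen (paragraph 7)? yes — 2 of 3 hold (need ≥2) → satisfied.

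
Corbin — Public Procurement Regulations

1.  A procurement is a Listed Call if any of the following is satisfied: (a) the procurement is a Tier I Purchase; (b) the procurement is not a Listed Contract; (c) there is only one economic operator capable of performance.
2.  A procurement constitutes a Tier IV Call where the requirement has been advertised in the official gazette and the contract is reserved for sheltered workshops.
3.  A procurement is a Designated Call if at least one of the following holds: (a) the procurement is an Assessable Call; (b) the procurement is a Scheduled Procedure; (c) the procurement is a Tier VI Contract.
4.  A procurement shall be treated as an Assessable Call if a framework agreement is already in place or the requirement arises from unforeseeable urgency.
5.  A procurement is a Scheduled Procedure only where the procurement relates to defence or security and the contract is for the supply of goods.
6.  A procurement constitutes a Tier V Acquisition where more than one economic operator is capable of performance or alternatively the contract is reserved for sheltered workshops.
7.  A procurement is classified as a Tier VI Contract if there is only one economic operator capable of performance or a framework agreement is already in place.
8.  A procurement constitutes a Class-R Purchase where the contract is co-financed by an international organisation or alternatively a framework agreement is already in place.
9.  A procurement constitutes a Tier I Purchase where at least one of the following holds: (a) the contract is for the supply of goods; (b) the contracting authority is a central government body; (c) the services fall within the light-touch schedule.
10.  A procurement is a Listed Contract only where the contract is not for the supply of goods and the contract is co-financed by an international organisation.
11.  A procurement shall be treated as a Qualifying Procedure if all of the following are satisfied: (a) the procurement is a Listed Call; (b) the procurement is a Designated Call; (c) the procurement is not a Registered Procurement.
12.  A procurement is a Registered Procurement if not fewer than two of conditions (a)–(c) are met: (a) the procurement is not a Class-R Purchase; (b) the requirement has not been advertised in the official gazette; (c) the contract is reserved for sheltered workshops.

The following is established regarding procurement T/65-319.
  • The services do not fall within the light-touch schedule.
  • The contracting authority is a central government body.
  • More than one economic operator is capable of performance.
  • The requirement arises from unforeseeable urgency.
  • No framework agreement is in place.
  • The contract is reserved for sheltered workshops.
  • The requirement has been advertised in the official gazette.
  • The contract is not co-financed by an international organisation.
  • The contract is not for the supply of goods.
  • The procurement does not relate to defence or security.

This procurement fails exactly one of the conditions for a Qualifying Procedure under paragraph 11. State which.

Registered Procurement

paragraph 9 — Tier I Purchase: [the contract is for the supply of goods? no] OR [the contracting authority is a central government body? yes] OR [the services fall within the light-touch schedule? no] → satisfied.
paragraph 10 — Listed Contract: [the contract is not for the supply of goods? yes] AND [the contract is co-financed by an international organisation? no] → not satisfied.
paragraph 1 — Listed Call: [Tier I Purchase (paragraph 9)? yes] OR [not a Listed Contract (paragraph 10)? yes] OR [there is only one economic operator capable of performance? no] → satisfied.
paragraph 4 — Assessable Call: [a framework agreement is already in place? no] OR [the requirement arises from unforeseeable urgency? yes] → satisfied.
paragraph 5 — Scheduled Procedure: [the procurement relates to defence or security? no] AND [the contract is for the supply of goods? no] → not satisfied.
paragraph 7 — Tier VI Contract: [there is only one economic operator capable of performance? no] OR [a framework agreement is already in place? no] → not satisfied.
paragraph 3 — Designated Call: [Assessable Call (paragraph 4)? yes] OR [Scheduled Procedure (paragraph 5)? no] OR [Tier VI Contract (paragraph 7)? no] → satisfied.
paragraph 8 — Class-R Purchase: [the contract is co-financed by an international organisation? no] OR [a framework agreement is already in place? no] → not satisfied.
paragraph 12 — Registered Procurement: not a Class-R Purchase (paragraph 8)? yes; the requirement has not been advertised in the official gazette? no; the contract is reserved for sheltered workshops? yes — 2 of 3 hold (need ≥2) → satisfied.
paragraph 11 — Qualifying Procedure: [Listed Call (paragraph 1)? yes] AND [Designated Call (paragraph 3)? yes] AND [not a Registered Procurement (paragraph 12)? no] → not satisfied.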